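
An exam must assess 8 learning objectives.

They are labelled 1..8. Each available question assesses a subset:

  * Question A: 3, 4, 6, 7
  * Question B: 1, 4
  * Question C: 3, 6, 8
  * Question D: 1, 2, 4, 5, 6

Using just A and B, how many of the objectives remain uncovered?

Union of A, B = {1, 3, 4, 6, 7}.
Not covered: 2, 5, 8 — 3 objectives.

3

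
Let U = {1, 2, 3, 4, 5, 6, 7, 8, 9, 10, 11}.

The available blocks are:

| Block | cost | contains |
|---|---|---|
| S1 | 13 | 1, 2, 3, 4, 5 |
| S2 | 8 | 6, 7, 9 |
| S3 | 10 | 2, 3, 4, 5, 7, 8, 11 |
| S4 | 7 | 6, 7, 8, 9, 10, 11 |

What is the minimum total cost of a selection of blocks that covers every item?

S1, S4 together cover every item (S1 ∪ S4 = {1, 2, 3, 4, 5, 6, 7, 8, 9, 10, 11}); total cost 13 + 7 = 20.
The greedy pick S4, S3, S1 costs 30; no covering selection beats 20.

20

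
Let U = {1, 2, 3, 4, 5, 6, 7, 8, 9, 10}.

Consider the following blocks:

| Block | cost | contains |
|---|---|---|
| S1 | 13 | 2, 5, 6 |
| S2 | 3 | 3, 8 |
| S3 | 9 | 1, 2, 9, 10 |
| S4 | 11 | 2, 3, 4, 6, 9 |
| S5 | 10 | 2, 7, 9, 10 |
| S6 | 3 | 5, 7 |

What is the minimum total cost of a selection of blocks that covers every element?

S2, S3, S4, S6 together cover every element (S2 ∪ S3 ∪ S4 ∪ S6 = {1, 2, 3, 4, 5, 6, 7, 8, 9, 10}); total cost 3 + 9 + 11 + 3 = 26.
No covering selection has total cost below 26.

26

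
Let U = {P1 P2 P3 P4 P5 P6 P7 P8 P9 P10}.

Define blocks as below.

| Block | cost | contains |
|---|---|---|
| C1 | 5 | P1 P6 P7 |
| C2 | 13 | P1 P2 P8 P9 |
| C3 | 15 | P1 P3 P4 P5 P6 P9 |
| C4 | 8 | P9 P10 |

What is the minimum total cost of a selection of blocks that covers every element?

C1, C2, C3, C4 together cover every element (C1 ∪ C2 ∪ C3 ∪ C4 = {P1, P2, P3, P4, P5, P6, P7, P8, P9, P10}); total cost 5 + 13 + 15 + 8 = 41.
No covering selection has total cost below 41.

41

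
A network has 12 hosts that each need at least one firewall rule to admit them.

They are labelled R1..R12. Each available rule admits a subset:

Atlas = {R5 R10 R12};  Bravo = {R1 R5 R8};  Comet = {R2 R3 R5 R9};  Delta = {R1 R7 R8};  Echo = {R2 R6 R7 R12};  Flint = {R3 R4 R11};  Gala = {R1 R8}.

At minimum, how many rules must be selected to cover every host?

Atlas and Comet and Delta and Echo and Flint together: Atlas ∪ Comet ∪ Delta ∪ Echo ∪ Flint = {R1, R2, R3, R4, R5, R6, R7, R8, R9, R10, R11, R12} — every host is covered.
No 4 of the 7 rules cover everything (all 35 combinations miss at least one host), so 5 is optimal.

5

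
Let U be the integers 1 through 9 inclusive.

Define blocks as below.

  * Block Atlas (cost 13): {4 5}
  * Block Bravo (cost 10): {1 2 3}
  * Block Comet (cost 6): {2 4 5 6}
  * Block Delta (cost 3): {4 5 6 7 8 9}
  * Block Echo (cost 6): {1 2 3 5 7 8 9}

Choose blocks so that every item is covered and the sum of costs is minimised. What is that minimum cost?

9

Delta, Echo together cover every item (Delta ∪ Echo = {1, 2, 3, 4, 5, 6, 7, 8, 9}); total cost 3 + 6 = 9.
No covering selection has total cost below 9.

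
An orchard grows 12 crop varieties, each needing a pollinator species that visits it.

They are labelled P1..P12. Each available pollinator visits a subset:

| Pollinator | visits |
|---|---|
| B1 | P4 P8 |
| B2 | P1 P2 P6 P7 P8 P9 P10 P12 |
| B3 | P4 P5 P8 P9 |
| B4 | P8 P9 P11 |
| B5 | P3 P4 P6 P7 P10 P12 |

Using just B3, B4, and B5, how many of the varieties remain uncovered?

2

Union of B3, B4, B5 = {P3, P4, P5, P6, P7, P8, P9, P10, P11, P12}.
Not covered: P1, P2 — 2 varieties.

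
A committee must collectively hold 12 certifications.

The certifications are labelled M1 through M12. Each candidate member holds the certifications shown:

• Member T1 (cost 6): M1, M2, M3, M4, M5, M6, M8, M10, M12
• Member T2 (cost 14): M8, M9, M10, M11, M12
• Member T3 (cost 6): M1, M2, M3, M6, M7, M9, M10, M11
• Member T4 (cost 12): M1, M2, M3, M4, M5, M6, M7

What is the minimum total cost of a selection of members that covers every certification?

T1, T3 together cover every certification (T1 ∪ T3 = {M1, M2, M3, M4, M5, M6, M7, M8, M9, M10, M11, M12}); total cost 6 + 6 = 12.
No covering selection has total cost below 12.

12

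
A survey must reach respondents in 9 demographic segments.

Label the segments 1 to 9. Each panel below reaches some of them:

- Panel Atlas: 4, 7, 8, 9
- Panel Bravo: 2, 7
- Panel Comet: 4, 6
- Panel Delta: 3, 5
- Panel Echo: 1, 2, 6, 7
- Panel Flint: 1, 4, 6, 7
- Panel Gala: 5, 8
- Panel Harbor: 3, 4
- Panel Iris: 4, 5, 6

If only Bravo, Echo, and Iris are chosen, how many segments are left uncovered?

3

Union of Bravo, Echo, Iris = {1, 2, 4, 5, 6, 7}.
Not covered: 3, 8, 9 — 3 segments.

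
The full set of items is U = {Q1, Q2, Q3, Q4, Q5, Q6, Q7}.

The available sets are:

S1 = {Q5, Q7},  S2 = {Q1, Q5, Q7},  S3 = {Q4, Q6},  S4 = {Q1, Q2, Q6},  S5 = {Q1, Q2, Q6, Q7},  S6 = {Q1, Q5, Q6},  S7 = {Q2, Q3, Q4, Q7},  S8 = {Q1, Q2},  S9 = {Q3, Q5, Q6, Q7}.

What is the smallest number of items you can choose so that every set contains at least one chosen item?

3

The 3 items {Q1, Q4, Q7} hit every set.
The sets S1, S3, S8 are pairwise disjoint, so any hitting set needs a separate item for each — at least 3. Hence 3 is optimal.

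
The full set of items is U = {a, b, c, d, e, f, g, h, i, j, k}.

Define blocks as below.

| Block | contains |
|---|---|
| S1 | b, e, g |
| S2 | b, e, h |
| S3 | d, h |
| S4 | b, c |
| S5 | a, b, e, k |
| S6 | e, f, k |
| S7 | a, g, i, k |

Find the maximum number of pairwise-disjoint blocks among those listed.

S3, S4, S6 are pairwise disjoint (S3={d,h}; S4={b,c}; S6={e,f,k}).
Every remaining block overlaps one of these, and no 4 of the listed blocks are pairwise disjoint, so 3 is the maximum.

3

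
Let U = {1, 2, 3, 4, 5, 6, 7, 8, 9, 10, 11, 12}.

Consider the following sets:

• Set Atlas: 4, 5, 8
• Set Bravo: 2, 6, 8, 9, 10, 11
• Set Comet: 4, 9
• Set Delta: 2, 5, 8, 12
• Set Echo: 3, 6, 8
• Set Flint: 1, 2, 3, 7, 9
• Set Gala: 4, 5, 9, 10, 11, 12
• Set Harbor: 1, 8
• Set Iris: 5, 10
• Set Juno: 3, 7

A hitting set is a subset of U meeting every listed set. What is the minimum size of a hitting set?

Take H = {4, 7, 8, 10}. Each listed set contains at least one of these, so H is a hitting set of size 4.
The sets Comet, Harbor, Iris, Juno are pairwise disjoint, so any hitting set needs a separate element for each — at least 4. Hence 4 is optimal.

4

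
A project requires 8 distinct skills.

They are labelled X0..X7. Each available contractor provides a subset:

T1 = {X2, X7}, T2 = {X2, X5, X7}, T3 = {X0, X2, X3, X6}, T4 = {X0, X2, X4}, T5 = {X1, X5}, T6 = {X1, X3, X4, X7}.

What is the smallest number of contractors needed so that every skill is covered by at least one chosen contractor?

Take {T2, T3, T6}. Their union is {X0, X1, X2, X3, X4, X5, X6, X7}, which is all 8 skills.
Only T3 contains X6, so T3 is forced; the remaining 4 skills need at least 2 more contractors (each remaining contractor adds at most 3) — so at least 3 contractors are needed, and 3 is optimal.

3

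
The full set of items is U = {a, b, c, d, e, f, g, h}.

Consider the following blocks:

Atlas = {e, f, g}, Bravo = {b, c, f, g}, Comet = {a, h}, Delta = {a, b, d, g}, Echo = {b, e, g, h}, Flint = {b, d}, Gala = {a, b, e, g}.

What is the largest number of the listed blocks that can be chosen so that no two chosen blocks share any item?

Atlas, Comet, Flint are pairwise disjoint (Atlas={e,f,g}; Comet={a,h}; Flint={b,d}).
Every remaining block overlaps one of these, and no 4 of the listed blocks are pairwise disjoint, so 3 is the maximum.

3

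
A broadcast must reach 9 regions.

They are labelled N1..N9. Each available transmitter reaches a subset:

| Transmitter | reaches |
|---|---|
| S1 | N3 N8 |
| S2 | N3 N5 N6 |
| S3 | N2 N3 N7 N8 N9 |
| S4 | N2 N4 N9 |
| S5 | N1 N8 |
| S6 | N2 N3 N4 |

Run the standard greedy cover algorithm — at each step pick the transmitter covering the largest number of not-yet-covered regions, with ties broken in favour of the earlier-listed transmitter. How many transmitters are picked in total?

Greedy: pick S3 (covers 5 new) → pick S2 (covers 2 new) → pick S4 (covers 1 new) → pick S5 (covers 1 new). Total picks: 4.

4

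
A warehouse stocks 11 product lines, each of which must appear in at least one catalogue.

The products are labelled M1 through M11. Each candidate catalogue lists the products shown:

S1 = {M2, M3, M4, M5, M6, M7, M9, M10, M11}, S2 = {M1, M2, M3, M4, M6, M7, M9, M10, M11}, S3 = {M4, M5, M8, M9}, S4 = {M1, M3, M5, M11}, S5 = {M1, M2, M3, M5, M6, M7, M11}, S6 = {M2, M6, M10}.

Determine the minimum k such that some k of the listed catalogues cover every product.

Take {S2, S3}. Their union is {M1, M2, M3, M4, M5, M6, M7, M8, M9, M10, M11}, which is all 11 products.
No single catalogue has all 11 products (the largest, S1, has 9), so 2 is optimal.

2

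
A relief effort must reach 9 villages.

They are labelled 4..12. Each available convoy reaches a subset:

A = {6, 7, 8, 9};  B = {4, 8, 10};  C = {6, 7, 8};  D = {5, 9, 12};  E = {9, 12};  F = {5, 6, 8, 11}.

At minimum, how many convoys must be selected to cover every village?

B and C and D and F together: B ∪ C ∪ D ∪ F = {4, 5, 6, 7, 8, 9, 10, 11, 12} — every village is covered.
Only F contains 11, so F is forced; the remaining 5 villages need at least 3 more convoys (each remaining convoy adds at most 2) — so at least 4 convoys are needed, and 4 is optimal.

4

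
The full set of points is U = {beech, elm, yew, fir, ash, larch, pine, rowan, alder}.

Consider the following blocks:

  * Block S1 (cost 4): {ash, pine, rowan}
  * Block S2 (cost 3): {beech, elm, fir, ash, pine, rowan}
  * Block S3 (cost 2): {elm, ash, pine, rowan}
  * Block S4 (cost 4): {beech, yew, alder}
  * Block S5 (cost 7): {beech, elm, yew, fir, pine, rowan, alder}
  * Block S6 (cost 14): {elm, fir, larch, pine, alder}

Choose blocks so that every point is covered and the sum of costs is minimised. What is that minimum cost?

S3, S4, S6 together cover every point (S3 ∪ S4 ∪ S6 = {beech, elm, yew, fir, ash, larch, pine, rowan, alder}); total cost 2 + 4 + 14 = 20.
The greedy pick S2, S4, S6 costs 21; no covering selection beats 20.

20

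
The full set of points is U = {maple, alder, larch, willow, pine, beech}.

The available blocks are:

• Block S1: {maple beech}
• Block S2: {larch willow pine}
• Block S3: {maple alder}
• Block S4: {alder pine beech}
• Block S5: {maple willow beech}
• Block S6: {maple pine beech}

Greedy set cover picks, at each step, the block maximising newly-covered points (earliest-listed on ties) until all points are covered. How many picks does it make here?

3

Greedy: pick S2 (covers 3 new) → pick S1 (covers 2 new) → pick S3 (covers 1 new). Total picks: 3.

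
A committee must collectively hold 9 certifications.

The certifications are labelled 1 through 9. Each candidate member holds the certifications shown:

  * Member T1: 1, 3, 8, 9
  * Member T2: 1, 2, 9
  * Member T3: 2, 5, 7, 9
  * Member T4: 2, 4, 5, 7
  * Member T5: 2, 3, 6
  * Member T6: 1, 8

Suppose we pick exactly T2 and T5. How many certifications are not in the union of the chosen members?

Union of T2, T5 = {1, 2, 3, 6, 9}.
Not covered: 4, 5, 7, 8 — 4 certifications.

4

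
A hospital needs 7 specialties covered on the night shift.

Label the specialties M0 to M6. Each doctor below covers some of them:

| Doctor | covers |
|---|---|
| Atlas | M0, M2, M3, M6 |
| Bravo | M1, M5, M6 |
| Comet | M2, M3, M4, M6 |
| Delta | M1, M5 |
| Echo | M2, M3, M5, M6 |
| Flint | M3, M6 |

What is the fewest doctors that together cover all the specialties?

3

Take {Atlas, Bravo, Comet}. Their union is {M0, M1, M2, M3, M4, M5, M6}, which is all 7 specialties.
Only Atlas contains M0, so Atlas is forced; the remaining 3 specialties need at least 2 more doctors (each remaining doctor adds at most 2) — so at least 3 doctors are needed, and 3 is optimal.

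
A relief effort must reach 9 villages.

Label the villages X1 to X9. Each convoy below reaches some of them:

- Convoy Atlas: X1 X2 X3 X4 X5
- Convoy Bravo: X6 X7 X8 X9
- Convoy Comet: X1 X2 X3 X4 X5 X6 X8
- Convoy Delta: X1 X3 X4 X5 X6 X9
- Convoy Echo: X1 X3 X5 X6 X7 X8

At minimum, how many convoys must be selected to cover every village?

Take {Atlas, Bravo}. Their union is {X1, X2, X3, X4, X5, X6, X7, X8, X9}, which is all 9 villages.
No single convoy has all 9 villages (the largest, Comet, has 7), so 2 is optimal.

2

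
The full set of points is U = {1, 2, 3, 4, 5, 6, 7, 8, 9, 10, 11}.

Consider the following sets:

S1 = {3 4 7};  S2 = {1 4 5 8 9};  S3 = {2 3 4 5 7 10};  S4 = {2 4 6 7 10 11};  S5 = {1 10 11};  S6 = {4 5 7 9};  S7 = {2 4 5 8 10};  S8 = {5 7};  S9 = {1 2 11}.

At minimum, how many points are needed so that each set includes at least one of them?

H = {1, 7, 10} meets every set (each contains at least one member of H), and |H| = 3.
No choice of 2 points meets every set, so 3 is the minimum.

3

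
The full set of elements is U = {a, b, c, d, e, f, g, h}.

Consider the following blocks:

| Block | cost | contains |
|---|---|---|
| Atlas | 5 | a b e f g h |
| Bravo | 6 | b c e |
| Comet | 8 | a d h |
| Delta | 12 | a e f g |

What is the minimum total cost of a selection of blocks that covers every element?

Atlas, Bravo, Comet together cover every element (Atlas ∪ Bravo ∪ Comet = {a, b, c, d, e, f, g, h}); total cost 5 + 6 + 8 = 19.
No covering selection has total cost below 19.

19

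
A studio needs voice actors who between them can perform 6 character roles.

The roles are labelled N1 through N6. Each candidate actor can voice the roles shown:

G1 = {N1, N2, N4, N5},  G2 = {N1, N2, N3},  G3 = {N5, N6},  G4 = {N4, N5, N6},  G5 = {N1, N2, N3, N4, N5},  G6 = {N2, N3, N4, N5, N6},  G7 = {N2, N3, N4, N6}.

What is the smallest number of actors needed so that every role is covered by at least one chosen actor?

2

Take {G2, G6}. Their union is {N1, N2, N3, N4, N5, N6}, which is all 6 roles.
No single actor has all 6 roles (the largest, G5, has 5), so 2 is optimal.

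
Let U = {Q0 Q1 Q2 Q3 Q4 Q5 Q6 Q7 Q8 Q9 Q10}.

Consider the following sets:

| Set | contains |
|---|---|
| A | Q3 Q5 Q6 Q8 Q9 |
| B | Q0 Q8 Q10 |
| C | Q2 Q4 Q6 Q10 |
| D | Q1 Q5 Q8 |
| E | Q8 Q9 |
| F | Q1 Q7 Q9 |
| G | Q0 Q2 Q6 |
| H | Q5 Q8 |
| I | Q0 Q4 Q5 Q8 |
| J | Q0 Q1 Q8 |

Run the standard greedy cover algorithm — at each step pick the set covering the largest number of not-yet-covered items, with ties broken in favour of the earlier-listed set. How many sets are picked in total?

Greedy: pick A (covers 5 new) → pick C (covers 3 new) → pick F (covers 2 new) → pick B (covers 1 new). Total picks: 4.

4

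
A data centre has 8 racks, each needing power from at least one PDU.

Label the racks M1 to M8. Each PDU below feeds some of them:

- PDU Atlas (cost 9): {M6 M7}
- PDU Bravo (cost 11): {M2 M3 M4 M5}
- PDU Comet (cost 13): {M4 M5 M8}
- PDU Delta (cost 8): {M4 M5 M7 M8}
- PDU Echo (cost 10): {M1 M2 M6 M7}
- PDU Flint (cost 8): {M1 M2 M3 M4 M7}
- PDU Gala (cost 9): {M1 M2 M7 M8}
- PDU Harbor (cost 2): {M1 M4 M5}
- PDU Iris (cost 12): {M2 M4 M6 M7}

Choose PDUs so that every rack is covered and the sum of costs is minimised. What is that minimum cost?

25

Atlas, Delta, Flint together cover every rack (Atlas ∪ Delta ∪ Flint = {M1, M2, M3, M4, M5, M6, M7, M8}); total cost 9 + 8 + 8 = 25.
The greedy pick Harbor, Flint, Delta, Atlas costs 27; no covering selection beats 25.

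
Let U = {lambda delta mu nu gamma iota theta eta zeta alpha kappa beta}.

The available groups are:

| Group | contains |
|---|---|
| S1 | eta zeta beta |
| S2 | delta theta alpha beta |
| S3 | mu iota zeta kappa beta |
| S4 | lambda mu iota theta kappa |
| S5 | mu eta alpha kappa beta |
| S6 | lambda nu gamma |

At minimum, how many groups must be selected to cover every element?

S1, S2, S3, and S6 cover everything between them: the union {lambda, delta, mu, nu, gamma, iota, theta, eta, zeta, alpha, kappa, beta} is all of U.
No 3 of the 6 groups cover everything (all 20 combinations miss at least one element), so 4 is optimal.

4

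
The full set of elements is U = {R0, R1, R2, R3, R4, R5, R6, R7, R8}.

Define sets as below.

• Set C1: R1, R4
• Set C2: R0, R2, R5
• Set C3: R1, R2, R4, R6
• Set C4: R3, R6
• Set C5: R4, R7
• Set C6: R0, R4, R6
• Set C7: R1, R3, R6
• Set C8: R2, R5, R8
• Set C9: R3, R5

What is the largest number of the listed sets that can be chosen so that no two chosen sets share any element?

C4, C5, C8 are pairwise disjoint (C4={R3,R6}; C5={R4,R7}; C8={R2,R5,R8}).
Every remaining set overlaps one of these, and no 4 of the listed sets are pairwise disjoint, so 3 is the maximum.

3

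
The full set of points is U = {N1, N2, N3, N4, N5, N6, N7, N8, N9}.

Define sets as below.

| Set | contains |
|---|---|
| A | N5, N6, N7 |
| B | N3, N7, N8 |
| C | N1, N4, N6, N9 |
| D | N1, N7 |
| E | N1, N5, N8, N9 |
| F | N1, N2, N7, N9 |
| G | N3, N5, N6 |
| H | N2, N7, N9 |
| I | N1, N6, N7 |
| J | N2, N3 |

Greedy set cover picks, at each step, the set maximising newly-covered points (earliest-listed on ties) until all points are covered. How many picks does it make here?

Greedy: pick C (covers 4 new) → pick B (covers 3 new) → pick A (covers 1 new) → pick F (covers 1 new). Total picks: 4.

4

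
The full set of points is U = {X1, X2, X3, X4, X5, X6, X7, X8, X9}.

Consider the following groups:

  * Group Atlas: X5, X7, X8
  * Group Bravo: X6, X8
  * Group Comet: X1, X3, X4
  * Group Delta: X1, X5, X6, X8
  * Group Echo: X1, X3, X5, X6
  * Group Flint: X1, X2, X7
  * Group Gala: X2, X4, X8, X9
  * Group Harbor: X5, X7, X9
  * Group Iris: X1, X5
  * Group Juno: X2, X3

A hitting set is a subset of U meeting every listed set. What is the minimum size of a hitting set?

4

The 4 points {X2, X3, X5, X6} hit every group.
No choice of 3 points meets every group, so 4 is the minimum.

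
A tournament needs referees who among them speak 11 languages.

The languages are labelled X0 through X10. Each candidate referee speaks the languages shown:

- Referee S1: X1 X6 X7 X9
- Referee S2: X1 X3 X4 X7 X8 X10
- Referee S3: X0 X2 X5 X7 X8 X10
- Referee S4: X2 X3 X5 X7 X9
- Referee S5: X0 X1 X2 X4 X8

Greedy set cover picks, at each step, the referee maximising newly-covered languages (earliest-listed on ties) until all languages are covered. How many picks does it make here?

3

Greedy: pick S2 (covers 6 new) → pick S3 (covers 3 new) → pick S1 (covers 2 new). Total picks: 3.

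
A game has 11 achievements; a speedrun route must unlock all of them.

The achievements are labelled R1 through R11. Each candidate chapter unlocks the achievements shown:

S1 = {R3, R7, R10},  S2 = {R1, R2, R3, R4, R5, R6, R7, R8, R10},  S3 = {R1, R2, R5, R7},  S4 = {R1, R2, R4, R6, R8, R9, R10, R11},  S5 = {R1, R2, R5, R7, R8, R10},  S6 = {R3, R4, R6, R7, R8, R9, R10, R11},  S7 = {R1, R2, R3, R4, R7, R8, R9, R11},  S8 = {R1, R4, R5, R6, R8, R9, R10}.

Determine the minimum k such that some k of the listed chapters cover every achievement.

S2 and S7 together: S2 ∪ S7 = {R1, R2, R3, R4, R5, R6, R7, R8, R9, R10, R11} — every achievement is covered.
No single chapter has all 11 achievements (the largest, S2, has 9), so 2 is optimal.

2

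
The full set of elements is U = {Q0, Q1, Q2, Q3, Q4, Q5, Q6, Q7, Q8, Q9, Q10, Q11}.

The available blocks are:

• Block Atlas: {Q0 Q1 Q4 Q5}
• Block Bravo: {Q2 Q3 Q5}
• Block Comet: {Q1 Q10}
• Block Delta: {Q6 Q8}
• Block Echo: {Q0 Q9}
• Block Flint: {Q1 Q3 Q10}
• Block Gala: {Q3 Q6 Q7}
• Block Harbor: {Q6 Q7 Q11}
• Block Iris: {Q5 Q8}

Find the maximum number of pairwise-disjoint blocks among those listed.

4

Bravo, Comet, Echo, Harbor are pairwise disjoint (Bravo={Q2,Q3,Q5}; Comet={Q1,Q10}; Echo={Q0,Q9}; Harbor={Q6,Q7,Q11}).
Every remaining block overlaps one of these, and no 5 of the listed blocks are pairwise disjoint, so 4 is the maximum.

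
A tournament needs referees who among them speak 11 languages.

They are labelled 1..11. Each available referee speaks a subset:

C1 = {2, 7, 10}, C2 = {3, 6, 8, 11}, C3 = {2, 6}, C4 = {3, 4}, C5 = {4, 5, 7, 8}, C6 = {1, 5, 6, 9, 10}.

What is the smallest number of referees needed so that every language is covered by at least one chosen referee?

Take {C1, C2, C5, C6}. Their union is {1, 2, 3, 4, 5, 6, 7, 8, 9, 10, 11}, which is all 11 languages.
No 3 of the 6 referees cover everything (all 20 combinations miss at least one language), so 4 is optimal.

4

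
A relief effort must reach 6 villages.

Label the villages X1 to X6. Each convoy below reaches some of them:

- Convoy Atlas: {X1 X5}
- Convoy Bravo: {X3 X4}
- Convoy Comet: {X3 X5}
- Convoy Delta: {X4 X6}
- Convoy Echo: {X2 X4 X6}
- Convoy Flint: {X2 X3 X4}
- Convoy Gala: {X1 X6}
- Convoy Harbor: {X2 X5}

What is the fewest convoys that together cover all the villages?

Take {Atlas, Bravo, Echo}. Their union is {X1, X2, X3, X4, X5, X6}, which is all 6 villages.
No 2 of the 8 convoys cover everything (all 28 combinations miss at least one village), so 3 is optimal.

3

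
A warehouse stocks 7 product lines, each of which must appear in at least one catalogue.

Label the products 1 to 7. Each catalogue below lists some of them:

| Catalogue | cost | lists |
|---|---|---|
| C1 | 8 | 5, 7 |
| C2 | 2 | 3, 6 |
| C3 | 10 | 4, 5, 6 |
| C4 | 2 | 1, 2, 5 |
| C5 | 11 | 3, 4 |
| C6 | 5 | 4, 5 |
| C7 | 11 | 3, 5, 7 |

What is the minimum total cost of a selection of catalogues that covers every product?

17

C1, C2, C4, C6 together cover every product (C1 ∪ C2 ∪ C4 ∪ C6 = {1, 2, 3, 4, 5, 6, 7}); total cost 8 + 2 + 2 + 5 = 17.
No covering selection has total cost below 17.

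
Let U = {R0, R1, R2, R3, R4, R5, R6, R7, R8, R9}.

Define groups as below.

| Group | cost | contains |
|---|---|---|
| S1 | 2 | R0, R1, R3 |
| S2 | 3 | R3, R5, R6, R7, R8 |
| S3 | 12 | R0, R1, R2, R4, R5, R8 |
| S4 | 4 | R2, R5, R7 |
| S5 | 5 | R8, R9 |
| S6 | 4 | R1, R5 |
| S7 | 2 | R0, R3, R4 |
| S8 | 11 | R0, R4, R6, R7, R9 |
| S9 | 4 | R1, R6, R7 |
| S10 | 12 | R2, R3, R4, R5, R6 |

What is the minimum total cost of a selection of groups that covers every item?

S4, S5, S7, S9 together cover every item (S4 ∪ S5 ∪ S7 ∪ S9 = {R0, R1, R2, R3, R4, R5, R6, R7, R8, R9}); total cost 4 + 5 + 2 + 4 = 15.
The greedy pick S2, S1, S7, S4, S5 costs 16; no covering selection beats 15.

15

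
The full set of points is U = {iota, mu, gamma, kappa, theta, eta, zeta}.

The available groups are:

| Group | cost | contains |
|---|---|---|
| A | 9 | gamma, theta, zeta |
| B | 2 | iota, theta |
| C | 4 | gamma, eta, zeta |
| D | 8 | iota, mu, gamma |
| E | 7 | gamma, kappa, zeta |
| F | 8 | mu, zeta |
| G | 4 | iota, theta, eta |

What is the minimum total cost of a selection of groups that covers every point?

D, E, G together cover every point (D ∪ E ∪ G = {iota, mu, gamma, kappa, theta, eta, zeta}); total cost 8 + 7 + 4 = 19.
The greedy pick B, C, E, D costs 21; no covering selection beats 19.

19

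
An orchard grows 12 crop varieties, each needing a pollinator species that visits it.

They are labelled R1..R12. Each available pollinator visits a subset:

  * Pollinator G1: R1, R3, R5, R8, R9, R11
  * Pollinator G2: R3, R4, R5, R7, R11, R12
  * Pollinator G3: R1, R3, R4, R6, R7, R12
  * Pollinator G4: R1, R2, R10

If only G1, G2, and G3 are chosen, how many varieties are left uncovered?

Union of G1, G2, G3 = {R1, R3, R4, R5, R6, R7, R8, R9, R11, R12}.
Not covered: R2, R10 — 2 varieties.

2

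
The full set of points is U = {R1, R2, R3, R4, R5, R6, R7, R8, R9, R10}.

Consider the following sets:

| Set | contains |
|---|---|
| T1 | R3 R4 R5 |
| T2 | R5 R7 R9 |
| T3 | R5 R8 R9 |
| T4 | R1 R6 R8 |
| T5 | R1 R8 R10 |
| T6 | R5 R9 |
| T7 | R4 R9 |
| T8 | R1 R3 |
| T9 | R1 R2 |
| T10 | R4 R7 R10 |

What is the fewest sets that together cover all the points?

T4, T6, T8, T9, and T10 cover everything between them: the union {R1, R2, R3, R4, R5, R6, R7, R8, R9, R10} is all of U.
No 4 of the 10 sets cover everything (all 210 combinations miss at least one point), so 5 is optimal.

5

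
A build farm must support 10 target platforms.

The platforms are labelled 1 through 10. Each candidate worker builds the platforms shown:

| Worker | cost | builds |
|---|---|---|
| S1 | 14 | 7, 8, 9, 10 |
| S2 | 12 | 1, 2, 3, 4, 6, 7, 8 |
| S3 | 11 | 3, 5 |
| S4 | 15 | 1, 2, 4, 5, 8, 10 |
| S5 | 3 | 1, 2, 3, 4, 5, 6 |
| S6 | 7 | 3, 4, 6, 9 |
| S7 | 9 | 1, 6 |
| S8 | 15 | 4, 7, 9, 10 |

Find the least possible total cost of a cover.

17

S1, S5 together cover every platform (S1 ∪ S5 = {1, 2, 3, 4, 5, 6, 7, 8, 9, 10}); total cost 14 + 3 = 17.
No covering selection has total cost below 17.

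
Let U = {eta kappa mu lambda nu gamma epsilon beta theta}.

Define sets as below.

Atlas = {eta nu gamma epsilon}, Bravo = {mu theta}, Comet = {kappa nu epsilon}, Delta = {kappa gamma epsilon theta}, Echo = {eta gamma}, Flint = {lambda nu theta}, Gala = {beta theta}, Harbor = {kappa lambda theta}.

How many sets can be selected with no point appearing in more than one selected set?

Bravo, Comet, Echo are pairwise disjoint (Bravo={mu,theta}; Comet={kappa,nu,epsilon}; Echo={eta,gamma}).
Every remaining set overlaps one of these, and no 4 of the listed sets are pairwise disjoint, so 3 is the maximum.

3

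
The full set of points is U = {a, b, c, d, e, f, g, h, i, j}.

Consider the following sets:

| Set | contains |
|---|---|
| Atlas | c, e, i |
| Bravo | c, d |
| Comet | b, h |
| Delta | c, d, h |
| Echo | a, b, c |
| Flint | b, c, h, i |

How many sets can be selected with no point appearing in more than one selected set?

2

Bravo, Comet are pairwise disjoint (Bravo={c,d}; Comet={b,h}).
Every remaining set overlaps one of these, and no 3 of the listed sets are pairwise disjoint, so 2 is the maximum.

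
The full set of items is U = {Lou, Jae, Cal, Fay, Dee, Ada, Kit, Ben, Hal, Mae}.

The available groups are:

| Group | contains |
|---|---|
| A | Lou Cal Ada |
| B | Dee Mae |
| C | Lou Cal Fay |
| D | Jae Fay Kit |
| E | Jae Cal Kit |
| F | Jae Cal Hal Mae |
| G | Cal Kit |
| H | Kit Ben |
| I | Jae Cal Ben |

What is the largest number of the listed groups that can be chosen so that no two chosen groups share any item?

B, C, H are pairwise disjoint (B={Dee,Mae}; C={Lou,Cal,Fay}; H={Kit,Ben}).
Every remaining group overlaps one of these, and no 4 of the listed groups are pairwise disjoint, so 3 is the maximum.

3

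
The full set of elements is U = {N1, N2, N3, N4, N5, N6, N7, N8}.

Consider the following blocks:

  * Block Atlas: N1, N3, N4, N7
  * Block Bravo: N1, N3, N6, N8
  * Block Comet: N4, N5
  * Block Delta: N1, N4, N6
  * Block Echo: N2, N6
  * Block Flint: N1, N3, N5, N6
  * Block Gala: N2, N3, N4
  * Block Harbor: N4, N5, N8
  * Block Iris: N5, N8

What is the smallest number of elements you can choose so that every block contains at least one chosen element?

3

The 3 elements {N3, N5, N6} hit every block.
The blocks Atlas, Echo, Iris are pairwise disjoint, so any hitting set needs a separate element for each — at least 3. Hence 3 is optimal.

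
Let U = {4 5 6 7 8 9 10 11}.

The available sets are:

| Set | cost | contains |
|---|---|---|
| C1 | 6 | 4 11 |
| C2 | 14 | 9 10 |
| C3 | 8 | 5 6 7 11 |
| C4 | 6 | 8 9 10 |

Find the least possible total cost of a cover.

C1, C3, C4 together cover every element (C1 ∪ C3 ∪ C4 = {4, 5, 6, 7, 8, 9, 10, 11}); total cost 6 + 8 + 6 = 20.
No covering selection has total cost below 20.

20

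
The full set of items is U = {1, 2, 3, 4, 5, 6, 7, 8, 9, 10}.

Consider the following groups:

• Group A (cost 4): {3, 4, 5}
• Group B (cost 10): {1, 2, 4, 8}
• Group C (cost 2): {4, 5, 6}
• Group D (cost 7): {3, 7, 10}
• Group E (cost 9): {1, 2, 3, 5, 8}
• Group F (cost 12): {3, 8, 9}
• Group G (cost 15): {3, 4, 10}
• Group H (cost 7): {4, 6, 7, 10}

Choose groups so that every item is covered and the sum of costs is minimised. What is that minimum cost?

E, F, H together cover every item (E ∪ F ∪ H = {1, 2, 3, 4, 5, 6, 7, 8, 9, 10}); total cost 9 + 12 + 7 = 28.
The greedy pick C, E, D, F costs 30; no covering selection beats 28.

28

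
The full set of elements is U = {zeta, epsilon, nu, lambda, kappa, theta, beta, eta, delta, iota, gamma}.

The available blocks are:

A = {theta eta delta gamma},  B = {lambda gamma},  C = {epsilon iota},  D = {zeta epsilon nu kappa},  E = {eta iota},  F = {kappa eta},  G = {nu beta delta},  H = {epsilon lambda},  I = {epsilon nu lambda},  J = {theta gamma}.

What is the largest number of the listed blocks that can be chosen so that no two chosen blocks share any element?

4

F, G, H, J are pairwise disjoint (F={kappa,eta}; G={nu,beta,delta}; H={epsilon,lambda}; J={theta,gamma}).
Every remaining block overlaps one of these, and no 5 of the listed blocks are pairwise disjoint, so 4 is the maximum.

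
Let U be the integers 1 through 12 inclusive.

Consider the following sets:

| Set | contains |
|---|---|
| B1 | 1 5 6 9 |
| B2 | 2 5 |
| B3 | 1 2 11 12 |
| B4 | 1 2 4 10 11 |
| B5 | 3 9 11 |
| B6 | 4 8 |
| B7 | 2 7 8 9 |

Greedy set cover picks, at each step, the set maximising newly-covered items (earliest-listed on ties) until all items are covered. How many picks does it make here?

Greedy: pick B4 (covers 5 new) → pick B1 (covers 3 new) → pick B7 (covers 2 new) → pick B3 (covers 1 new) → pick B5 (covers 1 new). Total picks: 5.

5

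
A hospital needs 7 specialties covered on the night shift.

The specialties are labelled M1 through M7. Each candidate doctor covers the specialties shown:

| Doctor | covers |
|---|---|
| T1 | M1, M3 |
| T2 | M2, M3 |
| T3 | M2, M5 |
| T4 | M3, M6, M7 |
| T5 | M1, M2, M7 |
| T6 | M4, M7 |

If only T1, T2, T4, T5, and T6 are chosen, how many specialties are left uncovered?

1

Union of T1, T2, T4, T5, T6 = {M1, M2, M3, M4, M6, M7}.
Not covered: M5 — 1 specialty.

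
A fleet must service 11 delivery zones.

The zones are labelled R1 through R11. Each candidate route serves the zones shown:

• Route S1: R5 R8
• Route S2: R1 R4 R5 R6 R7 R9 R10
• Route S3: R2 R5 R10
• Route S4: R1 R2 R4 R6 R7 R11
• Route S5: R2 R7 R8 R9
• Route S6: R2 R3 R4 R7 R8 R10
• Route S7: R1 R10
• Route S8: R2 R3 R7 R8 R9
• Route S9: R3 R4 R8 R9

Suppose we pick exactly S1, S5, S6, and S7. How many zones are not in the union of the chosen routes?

2

Union of S1, S5, S6, S7 = {R1, R2, R3, R4, R5, R7, R8, R9, R10}.
Not covered: R6, R11 — 2 zones.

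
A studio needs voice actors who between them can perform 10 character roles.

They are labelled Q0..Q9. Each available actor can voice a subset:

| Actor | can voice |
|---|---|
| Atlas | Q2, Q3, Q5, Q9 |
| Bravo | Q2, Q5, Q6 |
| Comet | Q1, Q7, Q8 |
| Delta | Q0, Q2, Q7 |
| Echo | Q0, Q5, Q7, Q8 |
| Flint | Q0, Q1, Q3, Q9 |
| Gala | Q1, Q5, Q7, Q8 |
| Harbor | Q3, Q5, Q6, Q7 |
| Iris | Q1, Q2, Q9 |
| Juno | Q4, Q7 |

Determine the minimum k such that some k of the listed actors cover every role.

4

Bravo and Flint and Gala and Juno together: Bravo ∪ Flint ∪ Gala ∪ Juno = {Q0, Q1, Q2, Q3, Q4, Q5, Q6, Q7, Q8, Q9} — every role is covered.
No 3 of the 10 actors cover everything (all 120 combinations miss at least one role), so 4 is optimal.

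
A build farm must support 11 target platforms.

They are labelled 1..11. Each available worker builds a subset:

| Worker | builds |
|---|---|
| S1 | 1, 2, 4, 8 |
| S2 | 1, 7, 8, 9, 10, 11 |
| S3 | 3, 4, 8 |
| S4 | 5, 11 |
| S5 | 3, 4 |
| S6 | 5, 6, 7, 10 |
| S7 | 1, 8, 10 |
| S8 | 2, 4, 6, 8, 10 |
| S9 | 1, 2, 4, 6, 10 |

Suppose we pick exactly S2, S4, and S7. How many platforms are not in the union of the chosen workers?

4

Union of S2, S4, S7 = {1, 5, 7, 8, 9, 10, 11}.
Not covered: 2, 3, 4, 6 — 4 platforms.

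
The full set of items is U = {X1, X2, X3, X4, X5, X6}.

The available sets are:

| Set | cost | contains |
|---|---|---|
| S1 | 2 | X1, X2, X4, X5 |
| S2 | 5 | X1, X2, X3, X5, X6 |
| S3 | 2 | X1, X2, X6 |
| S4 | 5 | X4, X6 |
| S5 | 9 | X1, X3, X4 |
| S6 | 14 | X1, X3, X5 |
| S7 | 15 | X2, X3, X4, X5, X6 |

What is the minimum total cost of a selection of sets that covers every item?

7

S1, S2 together cover every item (S1 ∪ S2 = {X1, X2, X3, X4, X5, X6}); total cost 2 + 5 = 7.
The greedy pick S1, S3, S2 costs 9; no covering selection beats 7.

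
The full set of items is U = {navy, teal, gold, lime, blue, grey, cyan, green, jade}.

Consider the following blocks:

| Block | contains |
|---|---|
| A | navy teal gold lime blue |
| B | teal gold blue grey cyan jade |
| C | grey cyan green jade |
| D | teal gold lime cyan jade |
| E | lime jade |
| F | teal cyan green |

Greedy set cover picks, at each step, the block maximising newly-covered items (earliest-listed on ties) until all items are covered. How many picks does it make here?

Greedy: pick B (covers 6 new) → pick A (covers 2 new) → pick C (covers 1 new). Total picks: 3.
(The true minimum cover uses only 2 blocks, so greedy is not optimal here.)

3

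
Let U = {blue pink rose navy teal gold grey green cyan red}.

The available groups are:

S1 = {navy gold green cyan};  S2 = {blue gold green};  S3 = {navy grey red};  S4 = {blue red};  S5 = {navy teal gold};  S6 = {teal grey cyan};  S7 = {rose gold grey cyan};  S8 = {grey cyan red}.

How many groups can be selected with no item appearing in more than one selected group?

2

S4, S5 are pairwise disjoint (S4={blue,red}; S5={navy,teal,gold}).
Every remaining group overlaps one of these, and no 3 of the listed groups are pairwise disjoint, so 2 is the maximum.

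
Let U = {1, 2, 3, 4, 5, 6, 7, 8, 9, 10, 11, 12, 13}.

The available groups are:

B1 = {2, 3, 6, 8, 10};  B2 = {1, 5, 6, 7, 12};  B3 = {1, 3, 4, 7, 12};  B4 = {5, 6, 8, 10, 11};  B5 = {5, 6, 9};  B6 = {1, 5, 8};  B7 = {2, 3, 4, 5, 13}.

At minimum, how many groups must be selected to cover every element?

Take {B3, B4, B5, B7}. Their union is {1, 2, 3, 4, 5, 6, 7, 8, 9, 10, 11, 12, 13}, which is all 13 elements.
No 3 of the 7 groups cover everything (all 35 combinations miss at least one element), so 4 is optimal.

4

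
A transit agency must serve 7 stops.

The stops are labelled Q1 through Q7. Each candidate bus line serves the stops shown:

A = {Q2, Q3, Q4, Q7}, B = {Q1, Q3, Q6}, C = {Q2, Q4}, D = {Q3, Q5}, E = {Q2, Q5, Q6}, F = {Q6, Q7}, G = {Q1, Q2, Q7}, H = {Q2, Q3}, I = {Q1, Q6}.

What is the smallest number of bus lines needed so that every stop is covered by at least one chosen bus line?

3

A and D and I together: A ∪ D ∪ I = {Q1, Q2, Q3, Q4, Q5, Q6, Q7} — every stop is covered.
No 2 of the 9 bus lines cover everything (all 36 combinations miss at least one stop), so 3 is optimal.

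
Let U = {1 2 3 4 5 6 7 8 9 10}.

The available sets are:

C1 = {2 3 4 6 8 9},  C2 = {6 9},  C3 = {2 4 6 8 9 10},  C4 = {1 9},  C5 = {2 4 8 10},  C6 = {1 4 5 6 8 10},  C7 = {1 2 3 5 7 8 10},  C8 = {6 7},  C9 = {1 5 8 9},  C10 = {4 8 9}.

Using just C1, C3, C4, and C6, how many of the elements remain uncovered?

Union of C1, C3, C4, C6 = {1, 2, 3, 4, 5, 6, 8, 9, 10}.
Not covered: 7 — 1 element.

1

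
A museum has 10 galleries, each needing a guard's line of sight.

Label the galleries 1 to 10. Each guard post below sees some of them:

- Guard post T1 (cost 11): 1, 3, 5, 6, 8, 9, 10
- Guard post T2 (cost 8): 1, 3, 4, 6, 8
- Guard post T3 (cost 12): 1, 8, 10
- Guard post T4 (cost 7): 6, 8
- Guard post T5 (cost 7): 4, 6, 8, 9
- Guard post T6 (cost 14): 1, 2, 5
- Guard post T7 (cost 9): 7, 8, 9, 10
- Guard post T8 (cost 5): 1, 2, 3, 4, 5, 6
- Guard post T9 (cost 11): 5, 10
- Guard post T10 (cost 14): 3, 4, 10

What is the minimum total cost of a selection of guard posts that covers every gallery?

T7, T8 together cover every gallery (T7 ∪ T8 = {1, 2, 3, 4, 5, 6, 7, 8, 9, 10}); total cost 9 + 5 = 14.
No covering selection has total cost below 14.

14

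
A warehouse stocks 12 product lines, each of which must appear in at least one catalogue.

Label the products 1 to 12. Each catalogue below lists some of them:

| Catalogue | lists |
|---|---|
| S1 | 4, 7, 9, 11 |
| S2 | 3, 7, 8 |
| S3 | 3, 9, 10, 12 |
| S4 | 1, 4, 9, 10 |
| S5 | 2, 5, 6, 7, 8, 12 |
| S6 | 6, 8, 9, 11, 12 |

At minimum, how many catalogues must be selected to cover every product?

4

S3 and S4 and S5 and S6 together: S3 ∪ S4 ∪ S5 ∪ S6 = {1, 2, 3, 4, 5, 6, 7, 8, 9, 10, 11, 12} — every product is covered.
No 3 of the 6 catalogues cover everything (all 20 combinations miss at least one product), so 4 is optimal.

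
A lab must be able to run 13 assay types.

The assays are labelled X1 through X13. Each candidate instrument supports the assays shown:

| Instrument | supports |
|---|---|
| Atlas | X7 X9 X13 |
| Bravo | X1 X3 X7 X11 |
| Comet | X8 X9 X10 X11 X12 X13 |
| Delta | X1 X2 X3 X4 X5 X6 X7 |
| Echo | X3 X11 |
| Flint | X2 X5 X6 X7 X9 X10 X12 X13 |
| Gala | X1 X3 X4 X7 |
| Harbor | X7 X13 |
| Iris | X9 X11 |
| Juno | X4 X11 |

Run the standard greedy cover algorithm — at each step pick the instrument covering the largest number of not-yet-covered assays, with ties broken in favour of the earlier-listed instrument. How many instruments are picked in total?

Greedy: pick Flint (covers 8 new) → pick Bravo (covers 3 new) → pick Comet (covers 1 new) → pick Delta (covers 1 new). Total picks: 4.
(The true minimum cover uses only 2 instruments, so greedy is not optimal here.)

4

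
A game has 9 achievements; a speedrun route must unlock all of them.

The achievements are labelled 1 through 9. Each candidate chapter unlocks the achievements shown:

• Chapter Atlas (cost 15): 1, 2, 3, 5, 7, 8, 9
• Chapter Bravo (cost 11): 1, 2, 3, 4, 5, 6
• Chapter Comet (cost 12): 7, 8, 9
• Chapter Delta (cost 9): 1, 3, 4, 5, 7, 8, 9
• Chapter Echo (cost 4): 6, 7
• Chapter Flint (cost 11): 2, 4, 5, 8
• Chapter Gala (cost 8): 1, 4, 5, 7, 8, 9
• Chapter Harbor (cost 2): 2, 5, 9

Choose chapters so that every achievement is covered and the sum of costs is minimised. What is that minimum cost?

15

Delta, Echo, Harbor together cover every achievement (Delta ∪ Echo ∪ Harbor = {1, 2, 3, 4, 5, 6, 7, 8, 9}); total cost 9 + 4 + 2 = 15.
No covering selection has total cost below 15.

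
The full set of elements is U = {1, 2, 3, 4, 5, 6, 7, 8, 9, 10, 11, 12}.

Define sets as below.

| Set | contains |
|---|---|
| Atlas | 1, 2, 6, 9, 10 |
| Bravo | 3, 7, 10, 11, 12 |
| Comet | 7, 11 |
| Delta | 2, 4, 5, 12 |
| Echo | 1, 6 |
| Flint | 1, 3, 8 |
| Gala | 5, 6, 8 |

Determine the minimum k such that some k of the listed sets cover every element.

Atlas, Bravo, Delta, and Gala cover everything between them: the union {1, 2, 3, 4, 5, 6, 7, 8, 9, 10, 11, 12} is all of U.
No 3 of the 7 sets cover everything (all 35 combinations miss at least one element), so 4 is optimal.

4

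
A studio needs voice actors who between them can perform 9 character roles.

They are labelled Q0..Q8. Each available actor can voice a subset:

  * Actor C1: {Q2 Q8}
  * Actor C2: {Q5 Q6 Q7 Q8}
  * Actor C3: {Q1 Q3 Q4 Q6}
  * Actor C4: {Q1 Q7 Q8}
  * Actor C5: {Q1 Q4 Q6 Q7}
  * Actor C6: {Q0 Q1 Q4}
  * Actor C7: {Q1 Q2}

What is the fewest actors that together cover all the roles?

C2 and C3 and C6 and C7 together: C2 ∪ C3 ∪ C6 ∪ C7 = {Q0, Q1, Q2, Q3, Q4, Q5, Q6, Q7, Q8} — every role is covered.
No 3 of the 7 actors cover everything (all 35 combinations miss at least one role), so 4 is optimal.

4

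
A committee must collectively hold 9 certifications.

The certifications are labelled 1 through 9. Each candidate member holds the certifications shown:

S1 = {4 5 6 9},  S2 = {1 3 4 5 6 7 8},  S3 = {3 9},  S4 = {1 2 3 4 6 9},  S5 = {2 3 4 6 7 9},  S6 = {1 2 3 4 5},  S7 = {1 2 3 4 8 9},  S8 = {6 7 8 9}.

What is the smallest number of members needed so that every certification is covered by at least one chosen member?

2

S6 and S8 together: S6 ∪ S8 = {1, 2, 3, 4, 5, 6, 7, 8, 9} — every certification is covered.
No single member has all 9 certifications (the largest, S2, has 7), so 2 is optimal.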